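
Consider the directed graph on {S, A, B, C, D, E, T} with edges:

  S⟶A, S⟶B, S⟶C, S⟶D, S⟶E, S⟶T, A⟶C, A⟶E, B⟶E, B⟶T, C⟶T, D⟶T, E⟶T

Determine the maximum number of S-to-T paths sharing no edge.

5

Assign every edge capacity 1; by Menger, the answer equals the max flow.
Path S→T (+1); total 1.
Path S→B→T (+1); total 2.
Path S→C→T (+1); total 3.
Path S→D→T (+1); total 4.
Path S→E→T (+1); total 5.
No residual S→T path; max flow = 5.
Certifying cut of size 5: {C→T, E→T, S→B, S→D, S→T}.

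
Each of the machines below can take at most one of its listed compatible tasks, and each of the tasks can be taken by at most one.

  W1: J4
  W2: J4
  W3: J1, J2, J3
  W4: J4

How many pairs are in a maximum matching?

Unit-capacity flow: source→left, listed edges, right→sink; max matching = max flow.
Augmenting path W1→J4 (+1); matched 1.
Augmenting path W3→J1 (+1); matched 2.
No augmenting path remains; maximum matching = 2.
König certificate: {W3, J4} is a vertex cover of size 2 (every listed pair touches it), so no matching can be larger.

2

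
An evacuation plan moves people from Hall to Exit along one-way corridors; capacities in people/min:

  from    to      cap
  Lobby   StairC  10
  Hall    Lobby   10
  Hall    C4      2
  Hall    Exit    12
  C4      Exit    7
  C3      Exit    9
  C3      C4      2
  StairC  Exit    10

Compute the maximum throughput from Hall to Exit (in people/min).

24

Augment Hall→Exit: bottleneck 12, flow now 12.
Augment Hall→C4→Exit: bottleneck 2, flow now 14.
Augment Hall→Lobby→StairC→Exit: bottleneck 10, flow now 24.
No augmenting path remains; maximum flow = 24.
In the residual graph, reachable from Hall: {Hall}.
Min-cut edges: Hall→Lobby (10), Hall→C4 (2), Hall→Exit (12); capacity 10 + 2 + 12 = 24.
This cut is saturated, so no flow can exceed 24.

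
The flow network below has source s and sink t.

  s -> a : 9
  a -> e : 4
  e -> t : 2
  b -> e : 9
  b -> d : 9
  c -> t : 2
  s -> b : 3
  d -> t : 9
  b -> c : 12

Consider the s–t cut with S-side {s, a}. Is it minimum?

Given cut capacity: 3 + 4 = 7.
Augment s→a→e→t: bottleneck 2, flow now 2.
Augment s→b→c→t: bottleneck 2, flow now 4.
Augment s→b→d→t: bottleneck 1, flow now 5.
No augmenting path remains; maximum flow = 5.
In the residual graph, reachable from s: {s, a, e}.
Min-cut edges: s→b (3), e→t (2); capacity 3 + 2 = 5.
Cut capacity 7 exceeds the max flow 5, so it is not minimum.

No — its capacity is 7, but the minimum cut has capacity 5.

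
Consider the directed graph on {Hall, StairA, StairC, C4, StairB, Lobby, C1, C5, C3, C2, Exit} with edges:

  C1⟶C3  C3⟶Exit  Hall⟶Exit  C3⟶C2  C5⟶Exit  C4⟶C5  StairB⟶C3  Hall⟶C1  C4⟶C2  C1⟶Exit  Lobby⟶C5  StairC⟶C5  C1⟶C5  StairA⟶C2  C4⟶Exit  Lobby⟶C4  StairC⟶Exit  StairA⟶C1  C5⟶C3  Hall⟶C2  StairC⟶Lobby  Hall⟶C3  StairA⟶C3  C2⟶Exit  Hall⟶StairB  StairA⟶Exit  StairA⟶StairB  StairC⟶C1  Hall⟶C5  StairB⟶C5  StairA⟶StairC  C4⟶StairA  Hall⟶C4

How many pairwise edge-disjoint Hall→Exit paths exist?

Assign every edge capacity 1; by Menger, the answer equals the max flow.
Path Hall→Exit (+1); total 1.
Path Hall→C4→Exit (+1); total 2.
Path Hall→C1→Exit (+1); total 3.
Path Hall→C5→Exit (+1); total 4.
Path Hall→C3→Exit (+1); total 5.
Path Hall→C2→Exit (+1); total 6.
No residual Hall→Exit path; max flow = 6.
Certifying cut of size 6: {C2→Exit, C3→Exit, C5→Exit, Hall→C1, Hall→C4, Hall→Exit}.

6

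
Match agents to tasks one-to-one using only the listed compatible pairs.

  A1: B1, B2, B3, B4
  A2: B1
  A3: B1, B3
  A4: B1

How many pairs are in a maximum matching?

Unit-capacity flow: source→left, listed edges, right→sink; max matching = max flow.
Augmenting path A1→B1 (+1); matched 1.
Augmenting path A3→B3 (+1); matched 2.
Augmenting path A2→B1→A1→B2 (+1); matched 3.
No augmenting path remains; maximum matching = 3.
König certificate: {A1, A3, B1} is a vertex cover of size 3 (every listed pair touches it), so no matching can be larger.

3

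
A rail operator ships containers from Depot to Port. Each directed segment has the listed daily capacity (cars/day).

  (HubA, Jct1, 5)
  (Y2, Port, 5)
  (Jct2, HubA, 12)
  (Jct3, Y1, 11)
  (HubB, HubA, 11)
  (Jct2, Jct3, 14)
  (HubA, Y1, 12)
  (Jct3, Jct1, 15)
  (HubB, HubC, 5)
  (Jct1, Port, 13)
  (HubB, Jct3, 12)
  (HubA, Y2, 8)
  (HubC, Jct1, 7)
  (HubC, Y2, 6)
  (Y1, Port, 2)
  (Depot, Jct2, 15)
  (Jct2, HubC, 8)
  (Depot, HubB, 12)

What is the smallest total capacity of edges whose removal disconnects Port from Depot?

20

Augment Depot→Jct2→HubC→Y2→Port: bottleneck 5, flow now 5.
Augment Depot→Jct2→HubC→Jct1→Port: bottleneck 3, flow now 8.
Augment Depot→Jct2→Jct3→Jct1→Port: bottleneck 7, flow now 15.
Augment Depot→HubB→HubC→Jct1→Port: bottleneck 3, flow now 18.
Augment Depot→HubB→Jct3→Y1→Port: bottleneck 2, flow now 20.
No augmenting path remains; maximum flow = 20.
By max-flow min-cut, the minimum cut capacity equals the max flow.
In the residual graph, reachable from Depot: {Depot, Jct2, HubB, HubC, Jct3, HubA, Y2, Jct1, Y1}.
Min-cut edges: Y2→Port (5), Jct1→Port (13), Y1→Port (2); capacity 5 + 13 + 2 = 20.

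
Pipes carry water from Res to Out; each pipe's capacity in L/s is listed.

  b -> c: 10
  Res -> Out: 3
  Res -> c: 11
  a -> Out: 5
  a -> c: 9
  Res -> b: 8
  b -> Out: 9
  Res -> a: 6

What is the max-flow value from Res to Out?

16

Augment Res→Out: bottleneck 3, flow now 3.
Augment Res→a→Out: bottleneck 5, flow now 8.
Augment Res→b→Out: bottleneck 8, flow now 16.
No augmenting path remains; maximum flow = 16.
In the residual graph, reachable from Res: {Res, a, c}.
Min-cut edges: Res→b (8), Res→Out (3), a→Out (5); capacity 8 + 3 + 5 = 16.
This cut is saturated, so no flow can exceed 16.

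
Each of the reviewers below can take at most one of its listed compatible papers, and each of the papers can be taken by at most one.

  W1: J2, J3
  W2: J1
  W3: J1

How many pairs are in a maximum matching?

Unit-capacity flow: source→left, listed edges, right→sink; max matching = max flow.
Augmenting path W1→J2 (+1); matched 1.
Augmenting path W2→J1 (+1); matched 2.
No augmenting path remains; maximum matching = 2.
König certificate: {W1, J1} is a vertex cover of size 2 (every listed pair touches it), so no matching can be larger.

2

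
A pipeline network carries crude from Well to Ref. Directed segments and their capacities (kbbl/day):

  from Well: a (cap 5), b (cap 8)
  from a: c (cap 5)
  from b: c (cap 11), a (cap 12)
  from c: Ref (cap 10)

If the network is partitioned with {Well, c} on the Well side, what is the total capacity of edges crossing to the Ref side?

Edges leaving {Well, c}: Well→a (5), Well→b (8), c→Ref (10).
Cut capacity = 5 + 8 + 10 = 23.

23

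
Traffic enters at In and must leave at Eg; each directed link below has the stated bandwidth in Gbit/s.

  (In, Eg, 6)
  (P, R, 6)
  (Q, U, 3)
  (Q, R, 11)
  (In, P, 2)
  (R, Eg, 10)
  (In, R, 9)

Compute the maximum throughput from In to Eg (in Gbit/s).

Augment In→Eg: bottleneck 6, flow now 6.
Augment In→R→Eg: bottleneck 9, flow now 15.
Augment In→P→R→Eg: bottleneck 1, flow now 16.
No augmenting path remains; maximum flow = 16.
In the residual graph, reachable from In: {In, P, R}.
Min-cut edges: In→Eg (6), R→Eg (10); capacity 6 + 10 = 16.
This cut is saturated, so no flow can exceed 16.

16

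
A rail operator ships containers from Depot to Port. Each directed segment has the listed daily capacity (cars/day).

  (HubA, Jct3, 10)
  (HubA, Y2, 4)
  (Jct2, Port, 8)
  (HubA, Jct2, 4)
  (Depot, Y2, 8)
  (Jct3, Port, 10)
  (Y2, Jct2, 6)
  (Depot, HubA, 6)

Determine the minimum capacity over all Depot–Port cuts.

12

Augment Depot→Y2→Jct2→Port: bottleneck 6, flow now 6.
Augment Depot→HubA→Jct2→Port: bottleneck 2, flow now 8.
Augment Depot→HubA→Jct3→Port: bottleneck 4, flow now 12.
No augmenting path remains; maximum flow = 12.
By max-flow min-cut, the minimum cut capacity equals the max flow.
In the residual graph, reachable from Depot: {Depot, Y2}.
Min-cut edges: Depot→HubA (6), Y2→Jct2 (6); capacity 6 + 6 = 12.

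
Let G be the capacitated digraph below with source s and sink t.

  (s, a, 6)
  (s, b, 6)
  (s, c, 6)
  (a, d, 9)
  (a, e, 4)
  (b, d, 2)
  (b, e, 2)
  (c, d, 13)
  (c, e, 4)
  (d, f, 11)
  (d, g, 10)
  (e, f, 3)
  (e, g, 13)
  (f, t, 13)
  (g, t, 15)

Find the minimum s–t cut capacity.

Augment s→a→d→f→t: bottleneck 6, flow now 6.
Augment s→b→d→f→t: bottleneck 2, flow now 8.
Augment s→b→e→f→t: bottleneck 2, flow now 10.
Augment s→c→d→f→t: bottleneck 3, flow now 13.
Augment s→c→d→g→t: bottleneck 3, flow now 16.
No augmenting path remains; maximum flow = 16.
By max-flow min-cut, the minimum cut capacity equals the max flow.
In the residual graph, reachable from s: {s, b}.
Min-cut edges: s→a (6), s→c (6), b→d (2), b→e (2); capacity 6 + 6 + 2 + 2 = 16.

16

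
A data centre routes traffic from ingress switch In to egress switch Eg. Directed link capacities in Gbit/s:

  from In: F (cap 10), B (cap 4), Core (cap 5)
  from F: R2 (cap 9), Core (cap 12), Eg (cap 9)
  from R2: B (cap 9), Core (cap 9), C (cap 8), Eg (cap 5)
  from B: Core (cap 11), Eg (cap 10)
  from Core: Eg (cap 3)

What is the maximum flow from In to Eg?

17

Augment In→F→Eg: bottleneck 9, flow now 9.
Augment In→B→Eg: bottleneck 4, flow now 13.
Augment In→Core→Eg: bottleneck 3, flow now 16.
Augment In→F→R2→Eg: bottleneck 1, flow now 17.
No augmenting path remains; maximum flow = 17.
In the residual graph, reachable from In: {In, Core}.
Min-cut edges: In→F (10), In→B (4), Core→Eg (3); capacity 10 + 4 + 3 = 17.
This cut is saturated, so no flow can exceed 17.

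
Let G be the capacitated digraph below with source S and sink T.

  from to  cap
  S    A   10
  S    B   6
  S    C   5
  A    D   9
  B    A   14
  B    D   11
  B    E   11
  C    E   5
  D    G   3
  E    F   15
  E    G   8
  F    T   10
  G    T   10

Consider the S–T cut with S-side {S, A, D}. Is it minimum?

Given cut capacity: 6 + 5 + 3 = 14.
Augment S→A→D→G→T: bottleneck 3, flow now 3.
Augment S→B→E→F→T: bottleneck 6, flow now 9.
Augment S→C→E→F→T: bottleneck 4, flow now 13.
Augment S→C→E→G→T: bottleneck 1, flow now 14.
No augmenting path remains; maximum flow = 14.
Cut capacity 14 equals the max flow, so it is a minimum cut.

Yes — it is a minimum cut (capacity 14).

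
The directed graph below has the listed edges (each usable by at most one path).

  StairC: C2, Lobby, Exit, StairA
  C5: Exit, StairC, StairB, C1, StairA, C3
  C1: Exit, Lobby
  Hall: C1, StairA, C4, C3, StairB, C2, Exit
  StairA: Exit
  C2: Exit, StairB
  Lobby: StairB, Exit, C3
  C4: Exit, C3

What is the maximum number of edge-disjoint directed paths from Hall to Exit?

5

Assign every edge capacity 1; by Menger, the answer equals the max flow.
Path Hall→Exit (+1); total 1.
Path Hall→C4→Exit (+1); total 2.
Path Hall→C1→Exit (+1); total 3.
Path Hall→StairA→Exit (+1); total 4.
Path Hall→C2→Exit (+1); total 5.
No residual Hall→Exit path; max flow = 5.
Certifying cut of size 5: {Hall→C1, Hall→C2, Hall→C4, Hall→Exit, Hall→StairA}.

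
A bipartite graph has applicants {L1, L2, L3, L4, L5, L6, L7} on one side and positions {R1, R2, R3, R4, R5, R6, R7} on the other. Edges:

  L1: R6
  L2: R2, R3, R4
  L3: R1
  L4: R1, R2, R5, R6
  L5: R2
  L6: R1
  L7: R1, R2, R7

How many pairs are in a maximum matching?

Unit-capacity flow: source→left, listed edges, right→sink; max matching = max flow.
Augmenting path L1→R6 (+1); matched 1.
Augmenting path L2→R2 (+1); matched 2.
Augmenting path L3→R1 (+1); matched 3.
Augmenting path L4→R5 (+1); matched 4.
Augmenting path L7→R7 (+1); matched 5.
Augmenting path L5→R2→L2→R3 (+1); matched 6.
No augmenting path remains; maximum matching = 6.
König certificate: {L1, L2, L4, L5, L7, R1} is a vertex cover of size 6 (every listed pair touches it), so no matching can be larger.

6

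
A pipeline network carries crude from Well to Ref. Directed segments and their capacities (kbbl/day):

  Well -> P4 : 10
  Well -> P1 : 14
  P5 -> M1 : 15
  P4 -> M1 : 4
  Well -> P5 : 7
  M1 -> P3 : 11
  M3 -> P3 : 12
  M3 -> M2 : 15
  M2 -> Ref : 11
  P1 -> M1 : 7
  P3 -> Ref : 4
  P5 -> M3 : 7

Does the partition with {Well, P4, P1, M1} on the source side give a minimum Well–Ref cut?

Given cut capacity: 7 + 11 = 18.
Augment Well→P4→M1→P3→Ref: bottleneck 4, flow now 4.
Augment Well→P5→M3→M2→Ref: bottleneck 7, flow now 11.
No augmenting path remains; maximum flow = 11.
In the residual graph, reachable from Well: {Well, P4, P1, M1, P3}.
Min-cut edges: Well→P5 (7), P3→Ref (4); capacity 7 + 4 = 11.
Cut capacity 18 exceeds the max flow 11, so it is not minimum.

No — its capacity is 18, but the minimum cut has capacity 11.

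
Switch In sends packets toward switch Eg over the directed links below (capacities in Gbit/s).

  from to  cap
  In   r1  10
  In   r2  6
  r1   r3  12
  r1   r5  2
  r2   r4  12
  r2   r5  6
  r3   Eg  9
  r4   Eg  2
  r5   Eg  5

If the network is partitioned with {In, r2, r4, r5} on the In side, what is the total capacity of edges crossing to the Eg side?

Edges leaving {In, r2, r4, r5}: In→r1 (10), r4→Eg (2), r5→Eg (5).
Cut capacity = 10 + 2 + 5 = 17.

17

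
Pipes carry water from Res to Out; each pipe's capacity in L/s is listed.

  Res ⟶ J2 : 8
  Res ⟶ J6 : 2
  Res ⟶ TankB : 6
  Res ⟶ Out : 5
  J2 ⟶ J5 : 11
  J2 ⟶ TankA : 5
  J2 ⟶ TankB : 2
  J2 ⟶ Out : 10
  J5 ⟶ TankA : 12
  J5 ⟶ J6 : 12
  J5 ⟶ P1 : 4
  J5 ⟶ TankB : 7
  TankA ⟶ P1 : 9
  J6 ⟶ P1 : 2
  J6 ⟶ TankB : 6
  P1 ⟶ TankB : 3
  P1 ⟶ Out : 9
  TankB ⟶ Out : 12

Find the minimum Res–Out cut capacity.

Augment Res→Out: bottleneck 5, flow now 5.
Augment Res→J2→Out: bottleneck 8, flow now 13.
Augment Res→TankB→Out: bottleneck 6, flow now 19.
Augment Res→J6→P1→Out: bottleneck 2, flow now 21.
No augmenting path remains; maximum flow = 21.
By max-flow min-cut, the minimum cut capacity equals the max flow.
In the residual graph, reachable from Res: {Res}.
Min-cut edges: Res→J2 (8), Res→J6 (2), Res→TankB (6), Res→Out (5); capacity 8 + 2 + 6 + 5 = 21.

21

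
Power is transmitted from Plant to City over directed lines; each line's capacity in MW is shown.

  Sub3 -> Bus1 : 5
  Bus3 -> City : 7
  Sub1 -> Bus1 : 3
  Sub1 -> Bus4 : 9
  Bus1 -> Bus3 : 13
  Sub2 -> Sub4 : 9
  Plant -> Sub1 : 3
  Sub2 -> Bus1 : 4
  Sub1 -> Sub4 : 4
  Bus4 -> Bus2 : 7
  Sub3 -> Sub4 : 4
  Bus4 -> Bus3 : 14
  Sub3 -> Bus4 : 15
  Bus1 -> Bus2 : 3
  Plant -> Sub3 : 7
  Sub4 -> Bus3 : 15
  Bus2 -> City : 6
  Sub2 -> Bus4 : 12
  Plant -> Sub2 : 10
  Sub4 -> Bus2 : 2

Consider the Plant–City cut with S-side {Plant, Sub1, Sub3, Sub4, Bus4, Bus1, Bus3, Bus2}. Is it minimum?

No — its capacity is 23, but the minimum cut has capacity 13.

Given cut capacity: 10 + 7 + 6 = 23.
Augment Plant→Sub1→Sub4→Bus3→City: bottleneck 3, flow now 3.
Augment Plant→Sub2→Sub4→Bus3→City: bottleneck 4, flow now 7.
Augment Plant→Sub2→Sub4→Bus2→City: bottleneck 2, flow now 9.
Augment Plant→Sub2→Bus4→Bus2→City: bottleneck 4, flow now 13.
No augmenting path remains; maximum flow = 13.
In the residual graph, reachable from Plant: {Plant, Sub1, Sub2, Sub3, Sub4, Bus4, Bus1, Bus3, Bus2}.
Min-cut edges: Bus3→City (7), Bus2→City (6); capacity 7 + 6 = 13.
Cut capacity 23 exceeds the max flow 13, so it is not minimum.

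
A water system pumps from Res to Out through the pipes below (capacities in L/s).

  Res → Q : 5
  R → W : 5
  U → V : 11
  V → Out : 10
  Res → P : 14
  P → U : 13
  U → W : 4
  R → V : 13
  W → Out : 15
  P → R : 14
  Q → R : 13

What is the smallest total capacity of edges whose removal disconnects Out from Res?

Augment Res→P→R→V→Out: bottleneck 10, flow now 10.
Augment Res→P→R→W→Out: bottleneck 4, flow now 14.
Augment Res→Q→R→W→Out: bottleneck 1, flow now 15.
Augment Res→Q→R→P→U→W→Out: bottleneck 4, flow now 19. (uses reverse residual edge)
No augmenting path remains; maximum flow = 19.
By max-flow min-cut, the minimum cut capacity equals the max flow.
In the residual graph, reachable from Res: {Res}.
Min-cut edges: Res→P (14), Res→Q (5); capacity 14 + 5 = 19.

19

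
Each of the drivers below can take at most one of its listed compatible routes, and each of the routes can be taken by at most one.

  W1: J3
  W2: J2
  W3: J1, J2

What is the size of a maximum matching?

3

Unit-capacity flow: source→left, listed edges, right→sink; max matching = max flow.
Augmenting path W1→J3 (+1); matched 1.
Augmenting path W2→J2 (+1); matched 2.
Augmenting path W3→J1 (+1); matched 3.
No augmenting path remains; maximum matching = 3.
König certificate: {W1, W2, W3} is a vertex cover of size 3 (every listed pair touches it), so no matching can be larger.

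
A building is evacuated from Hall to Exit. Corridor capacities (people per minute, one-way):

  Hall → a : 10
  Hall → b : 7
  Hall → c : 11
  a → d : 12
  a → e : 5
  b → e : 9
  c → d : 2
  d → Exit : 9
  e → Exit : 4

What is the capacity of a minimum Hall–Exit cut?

13

Augment Hall→a→d→Exit: bottleneck 9, flow now 9.
Augment Hall→a→e→Exit: bottleneck 1, flow now 10.
Augment Hall→b→e→Exit: bottleneck 3, flow now 13.
No augmenting path remains; maximum flow = 13.
By max-flow min-cut, the minimum cut capacity equals the max flow.
In the residual graph, reachable from Hall: {Hall, a, b, c, d, e}.
Min-cut edges: d→Exit (9), e→Exit (4); capacity 9 + 4 = 13.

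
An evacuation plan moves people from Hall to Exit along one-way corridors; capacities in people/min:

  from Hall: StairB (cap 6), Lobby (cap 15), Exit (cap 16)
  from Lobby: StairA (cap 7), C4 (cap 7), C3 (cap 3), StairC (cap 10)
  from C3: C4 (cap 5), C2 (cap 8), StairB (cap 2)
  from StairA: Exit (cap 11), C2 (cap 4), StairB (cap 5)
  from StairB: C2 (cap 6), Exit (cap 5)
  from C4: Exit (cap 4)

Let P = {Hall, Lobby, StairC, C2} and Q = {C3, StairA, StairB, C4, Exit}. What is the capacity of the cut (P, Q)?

Edges leaving {Hall, Lobby, StairC, C2}: Hall→StairB (6), Hall→Exit (16), Lobby→C3 (3), Lobby→StairA (7), Lobby→C4 (7).
Cut capacity = 6 + 16 + 3 + 7 + 7 = 39.

39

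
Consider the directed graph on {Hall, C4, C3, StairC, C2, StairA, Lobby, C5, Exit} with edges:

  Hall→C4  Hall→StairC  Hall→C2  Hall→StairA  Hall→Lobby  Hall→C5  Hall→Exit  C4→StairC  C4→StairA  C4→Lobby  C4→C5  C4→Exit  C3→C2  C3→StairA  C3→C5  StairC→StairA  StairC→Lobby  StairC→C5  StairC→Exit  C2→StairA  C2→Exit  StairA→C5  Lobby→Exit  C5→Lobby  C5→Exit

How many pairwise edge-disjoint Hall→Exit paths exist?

6

Assign every edge capacity 1; by Menger, the answer equals the max flow.
Path Hall→Exit (+1); total 1.
Path Hall→C4→Exit (+1); total 2.
Path Hall→StairC→Exit (+1); total 3.
Path Hall→C2→Exit (+1); total 4.
Path Hall→Lobby→Exit (+1); total 5.
Path Hall→C5→Exit (+1); total 6.
No residual Hall→Exit path; max flow = 6.
Certifying cut of size 6: {C5→Exit, Hall→C2, Hall→C4, Hall→Exit, Hall→StairC, Lobby→Exit}.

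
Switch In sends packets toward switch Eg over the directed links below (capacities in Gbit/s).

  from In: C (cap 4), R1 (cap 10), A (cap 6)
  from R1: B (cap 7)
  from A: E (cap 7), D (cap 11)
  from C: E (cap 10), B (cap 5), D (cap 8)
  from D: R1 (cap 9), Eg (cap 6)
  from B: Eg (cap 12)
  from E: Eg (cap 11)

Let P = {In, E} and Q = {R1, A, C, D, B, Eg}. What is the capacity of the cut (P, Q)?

Edges leaving {In, E}: In→R1 (10), In→A (6), In→C (4), E→Eg (11).
Cut capacity = 10 + 6 + 4 + 11 = 31.

31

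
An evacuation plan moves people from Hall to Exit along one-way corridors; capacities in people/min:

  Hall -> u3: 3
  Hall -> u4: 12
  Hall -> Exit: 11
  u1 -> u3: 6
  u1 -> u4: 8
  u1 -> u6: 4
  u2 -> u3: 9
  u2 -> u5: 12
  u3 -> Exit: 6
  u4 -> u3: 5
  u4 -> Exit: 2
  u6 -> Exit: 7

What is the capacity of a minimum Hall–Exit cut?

Augment Hall→Exit: bottleneck 11, flow now 11.
Augment Hall→u3→Exit: bottleneck 3, flow now 14.
Augment Hall→u4→Exit: bottleneck 2, flow now 16.
Augment Hall→u4→u3→Exit: bottleneck 3, flow now 19.
No augmenting path remains; maximum flow = 19.
By max-flow min-cut, the minimum cut capacity equals the max flow.
In the residual graph, reachable from Hall: {Hall, u3, u4}.
Min-cut edges: Hall→Exit (11), u3→Exit (6), u4→Exit (2); capacity 11 + 6 + 2 = 19.

19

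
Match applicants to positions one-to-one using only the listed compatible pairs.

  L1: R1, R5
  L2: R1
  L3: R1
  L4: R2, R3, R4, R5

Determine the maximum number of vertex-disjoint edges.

3

Unit-capacity flow: source→left, listed edges, right→sink; max matching = max flow.
Augmenting path L1→R1 (+1); matched 1.
Augmenting path L4→R2 (+1); matched 2.
Augmenting path L2→R1→L1→R5 (+1); matched 3.
No augmenting path remains; maximum matching = 3.
König certificate: {L1, L4, R1} is a vertex cover of size 3 (every listed pair touches it), so no matching can be larger.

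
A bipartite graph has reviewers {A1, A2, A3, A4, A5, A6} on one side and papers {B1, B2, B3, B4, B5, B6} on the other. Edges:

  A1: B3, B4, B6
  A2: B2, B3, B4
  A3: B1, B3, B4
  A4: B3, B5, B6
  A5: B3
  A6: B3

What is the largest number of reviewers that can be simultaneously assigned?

Unit-capacity flow: source→left, listed edges, right→sink; max matching = max flow.
Augmenting path A1→B3 (+1); matched 1.
Augmenting path A2→B2 (+1); matched 2.
Augmenting path A3→B1 (+1); matched 3.
Augmenting path A4→B5 (+1); matched 4.
Augmenting path A5→B3→A1→B4 (+1); matched 5.
No augmenting path remains; maximum matching = 5.
König certificate: {A1, A2, A3, A4, B3} is a vertex cover of size 5 (every listed pair touches it), so no matching can be larger.

5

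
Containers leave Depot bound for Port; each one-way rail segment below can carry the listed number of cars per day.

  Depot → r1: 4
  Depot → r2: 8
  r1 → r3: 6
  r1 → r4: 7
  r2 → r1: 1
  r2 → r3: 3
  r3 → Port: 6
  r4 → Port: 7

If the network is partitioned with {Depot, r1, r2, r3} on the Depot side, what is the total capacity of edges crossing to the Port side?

Edges leaving {Depot, r1, r2, r3}: r1→r4 (7), r3→Port (6).
Cut capacity = 7 + 6 = 13.

13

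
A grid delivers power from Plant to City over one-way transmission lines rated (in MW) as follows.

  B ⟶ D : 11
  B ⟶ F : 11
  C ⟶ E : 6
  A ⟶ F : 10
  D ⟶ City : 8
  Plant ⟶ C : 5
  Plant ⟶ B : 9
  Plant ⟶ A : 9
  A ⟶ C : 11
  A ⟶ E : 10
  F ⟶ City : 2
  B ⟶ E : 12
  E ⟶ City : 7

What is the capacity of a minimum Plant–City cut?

Augment Plant→A→E→City: bottleneck 7, flow now 7.
Augment Plant→A→F→City: bottleneck 2, flow now 9.
Augment Plant→B→D→City: bottleneck 8, flow now 17.
No augmenting path remains; maximum flow = 17.
By max-flow min-cut, the minimum cut capacity equals the max flow.
In the residual graph, reachable from Plant: {Plant, A, B, C, D, E, F}.
Min-cut edges: D→City (8), E→City (7), F→City (2); capacity 8 + 7 + 2 = 17.

17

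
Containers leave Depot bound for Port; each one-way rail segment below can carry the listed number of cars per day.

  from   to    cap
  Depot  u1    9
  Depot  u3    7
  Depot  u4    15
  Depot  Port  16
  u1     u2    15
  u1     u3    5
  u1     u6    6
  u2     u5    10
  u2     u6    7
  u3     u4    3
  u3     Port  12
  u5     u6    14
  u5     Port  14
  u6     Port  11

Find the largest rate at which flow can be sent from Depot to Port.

32

Augment Depot→Port: bottleneck 16, flow now 16.
Augment Depot→u3→Port: bottleneck 7, flow now 23.
Augment Depot→u1→u3→Port: bottleneck 5, flow now 28.
Augment Depot→u1→u6→Port: bottleneck 4, flow now 32.
No augmenting path remains; maximum flow = 32.
In the residual graph, reachable from Depot: {Depot, u4}.
Min-cut edges: Depot→u1 (9), Depot→u3 (7), Depot→Port (16); capacity 9 + 7 + 16 = 32.
This cut is saturated, so no flow can exceed 32.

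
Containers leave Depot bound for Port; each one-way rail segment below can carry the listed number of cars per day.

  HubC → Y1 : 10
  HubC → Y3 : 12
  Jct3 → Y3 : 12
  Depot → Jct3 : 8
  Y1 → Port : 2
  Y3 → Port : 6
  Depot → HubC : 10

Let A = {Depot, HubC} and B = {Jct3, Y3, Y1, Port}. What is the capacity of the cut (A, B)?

Edges leaving {Depot, HubC}: Depot→Jct3 (8), HubC→Y3 (12), HubC→Y1 (10).
Cut capacity = 8 + 12 + 10 = 30.

30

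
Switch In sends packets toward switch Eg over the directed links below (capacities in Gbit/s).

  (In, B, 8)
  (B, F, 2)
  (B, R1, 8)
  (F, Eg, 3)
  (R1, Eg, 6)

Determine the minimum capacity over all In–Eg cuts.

Augment In→B→F→Eg: bottleneck 2, flow now 2.
Augment In→B→R1→Eg: bottleneck 6, flow now 8.
No augmenting path remains; maximum flow = 8.
By max-flow min-cut, the minimum cut capacity equals the max flow.
In the residual graph, reachable from In: {In}.
Min-cut edges: In→B (8); capacity 8 = 8.

8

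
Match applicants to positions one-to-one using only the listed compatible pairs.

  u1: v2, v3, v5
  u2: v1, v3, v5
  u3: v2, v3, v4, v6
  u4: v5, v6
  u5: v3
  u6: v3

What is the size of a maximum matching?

5

Unit-capacity flow: source→left, listed edges, right→sink; max matching = max flow.
Augmenting path u1→v2 (+1); matched 1.
Augmenting path u2→v1 (+1); matched 2.
Augmenting path u3→v3 (+1); matched 3.
Augmenting path u4→v5 (+1); matched 4.
Augmenting path u5→v3→u3→v4 (+1); matched 5.
No augmenting path remains; maximum matching = 5.
König certificate: {u1, u2, u3, u4, v3} is a vertex cover of size 5 (every listed pair touches it), so no matching can be larger.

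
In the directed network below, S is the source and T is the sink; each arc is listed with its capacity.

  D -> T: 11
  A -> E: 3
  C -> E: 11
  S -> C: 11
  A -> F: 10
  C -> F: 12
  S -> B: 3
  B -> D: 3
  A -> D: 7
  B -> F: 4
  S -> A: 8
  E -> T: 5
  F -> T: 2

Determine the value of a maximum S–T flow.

17

Augment S→A→D→T: bottleneck 7, flow now 7.
Augment S→A→E→T: bottleneck 1, flow now 8.
Augment S→B→D→T: bottleneck 3, flow now 11.
Augment S→C→E→T: bottleneck 4, flow now 15.
Augment S→C→F→T: bottleneck 2, flow now 17.
No augmenting path remains; maximum flow = 17.
In the residual graph, reachable from S: {S, A, C, E, F}.
Min-cut edges: S→B (3), A→D (7), E→T (5), F→T (2); capacity 3 + 7 + 5 + 2 = 17.
This cut is saturated, so no flow can exceed 17.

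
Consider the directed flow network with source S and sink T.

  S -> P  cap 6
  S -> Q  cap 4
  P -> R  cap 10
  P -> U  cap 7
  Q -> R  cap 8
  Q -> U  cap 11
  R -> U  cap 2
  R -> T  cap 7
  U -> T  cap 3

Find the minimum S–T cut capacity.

Augment S→P→R→T: bottleneck 6, flow now 6.
Augment S→Q→R→T: bottleneck 1, flow now 7.
Augment S→Q→U→T: bottleneck 3, flow now 10.
No augmenting path remains; maximum flow = 10.
By max-flow min-cut, the minimum cut capacity equals the max flow.
In the residual graph, reachable from S: {S}.
Min-cut edges: S→P (6), S→Q (4); capacity 6 + 4 = 10.

10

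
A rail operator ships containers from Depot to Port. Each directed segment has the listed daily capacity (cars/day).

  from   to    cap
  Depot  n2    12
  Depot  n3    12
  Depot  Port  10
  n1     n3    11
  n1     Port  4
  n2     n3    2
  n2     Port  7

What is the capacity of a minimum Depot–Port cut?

17

Augment Depot→Port: bottleneck 10, flow now 10.
Augment Depot→n2→Port: bottleneck 7, flow now 17.
No augmenting path remains; maximum flow = 17.
By max-flow min-cut, the minimum cut capacity equals the max flow.
In the residual graph, reachable from Depot: {Depot, n2, n3}.
Min-cut edges: Depot→Port (10), n2→Port (7); capacity 10 + 7 = 17.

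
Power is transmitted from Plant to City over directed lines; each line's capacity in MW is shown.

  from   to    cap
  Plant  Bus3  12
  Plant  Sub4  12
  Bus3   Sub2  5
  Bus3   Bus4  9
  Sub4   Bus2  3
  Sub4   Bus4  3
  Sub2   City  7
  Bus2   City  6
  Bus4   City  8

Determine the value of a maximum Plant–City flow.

Augment Plant→Bus3→Sub2→City: bottleneck 5, flow now 5.
Augment Plant→Bus3→Bus4→City: bottleneck 7, flow now 12.
Augment Plant→Sub4→Bus2→City: bottleneck 3, flow now 15.
Augment Plant→Sub4→Bus4→City: bottleneck 1, flow now 16.
No augmenting path remains; maximum flow = 16.
In the residual graph, reachable from Plant: {Plant, Bus3, Sub4, Bus4}.
Min-cut edges: Bus3→Sub2 (5), Sub4→Bus2 (3), Bus4→City (8); capacity 5 + 3 + 8 = 16.
This cut is saturated, so no flow can exceed 16.

16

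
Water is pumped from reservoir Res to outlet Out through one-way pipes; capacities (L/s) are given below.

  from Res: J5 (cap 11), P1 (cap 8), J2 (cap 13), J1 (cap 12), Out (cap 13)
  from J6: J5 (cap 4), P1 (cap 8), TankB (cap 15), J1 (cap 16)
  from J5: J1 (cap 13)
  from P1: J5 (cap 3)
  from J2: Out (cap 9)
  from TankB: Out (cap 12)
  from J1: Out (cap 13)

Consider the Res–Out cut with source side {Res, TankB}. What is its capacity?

69

Edges leaving {Res, TankB}: Res→J5 (11), Res→P1 (8), Res→J2 (13), Res→J1 (12), Res→Out (13), TankB→Out (12).
Cut capacity = 11 + 8 + 13 + 12 + 13 + 12 = 69.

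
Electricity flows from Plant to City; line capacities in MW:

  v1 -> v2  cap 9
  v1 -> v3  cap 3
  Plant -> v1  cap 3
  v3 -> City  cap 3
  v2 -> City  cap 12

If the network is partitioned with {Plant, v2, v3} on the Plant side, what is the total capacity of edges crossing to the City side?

18

Edges leaving {Plant, v2, v3}: Plant→v1 (3), v2→City (12), v3→City (3).
Cut capacity = 3 + 12 + 3 = 18.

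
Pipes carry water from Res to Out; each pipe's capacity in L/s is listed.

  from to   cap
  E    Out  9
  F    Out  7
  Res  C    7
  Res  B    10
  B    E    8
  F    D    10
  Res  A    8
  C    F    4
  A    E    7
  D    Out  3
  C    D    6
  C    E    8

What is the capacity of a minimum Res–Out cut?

16

Augment Res→A→E→Out: bottleneck 7, flow now 7.
Augment Res→B→E→Out: bottleneck 2, flow now 9.
Augment Res→C→D→Out: bottleneck 3, flow now 12.
Augment Res→C→F→Out: bottleneck 4, flow now 16.
No augmenting path remains; maximum flow = 16.
By max-flow min-cut, the minimum cut capacity equals the max flow.
In the residual graph, reachable from Res: {Res, A, B, E}.
Min-cut edges: Res→C (7), E→Out (9); capacity 7 + 9 = 16.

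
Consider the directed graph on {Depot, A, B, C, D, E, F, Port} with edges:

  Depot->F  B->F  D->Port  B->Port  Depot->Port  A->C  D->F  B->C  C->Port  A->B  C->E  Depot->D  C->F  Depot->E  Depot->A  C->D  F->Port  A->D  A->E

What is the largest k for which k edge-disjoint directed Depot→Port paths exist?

Assign every edge capacity 1; by Menger, the answer equals the max flow.
Path Depot→Port (+1); total 1.
Path Depot→D→Port (+1); total 2.
Path Depot→F→Port (+1); total 3.
Path Depot→A→B→Port (+1); total 4.
No residual Depot→Port path; max flow = 4.
Certifying cut of size 4: {Depot→A, Depot→D, Depot→F, Depot→Port}.

4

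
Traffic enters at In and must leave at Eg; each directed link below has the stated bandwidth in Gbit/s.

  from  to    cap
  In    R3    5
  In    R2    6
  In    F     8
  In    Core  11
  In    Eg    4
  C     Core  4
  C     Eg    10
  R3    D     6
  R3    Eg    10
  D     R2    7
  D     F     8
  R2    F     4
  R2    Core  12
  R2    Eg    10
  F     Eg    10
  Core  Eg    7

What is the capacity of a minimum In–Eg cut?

Augment In→Eg: bottleneck 4, flow now 4.
Augment In→R3→Eg: bottleneck 5, flow now 9.
Augment In→R2→Eg: bottleneck 6, flow now 15.
Augment In→F→Eg: bottleneck 8, flow now 23.
Augment In→Core→Eg: bottleneck 7, flow now 30.
No augmenting path remains; maximum flow = 30.
By max-flow min-cut, the minimum cut capacity equals the max flow.
In the residual graph, reachable from In: {In, Core}.
Min-cut edges: In→R3 (5), In→R2 (6), In→F (8), In→Eg (4), Core→Eg (7); capacity 5 + 6 + 8 + 4 + 7 = 30.

30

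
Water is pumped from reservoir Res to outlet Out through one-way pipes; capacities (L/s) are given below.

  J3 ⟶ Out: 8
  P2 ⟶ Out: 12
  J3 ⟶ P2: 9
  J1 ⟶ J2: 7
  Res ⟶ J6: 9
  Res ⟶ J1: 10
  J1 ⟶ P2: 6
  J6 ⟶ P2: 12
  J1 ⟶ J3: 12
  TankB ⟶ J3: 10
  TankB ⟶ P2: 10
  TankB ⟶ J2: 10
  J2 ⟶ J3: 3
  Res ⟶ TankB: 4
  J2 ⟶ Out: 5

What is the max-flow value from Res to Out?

23

Augment Res→J6→P2→Out: bottleneck 9, flow now 9.
Augment Res→TankB→J2→Out: bottleneck 4, flow now 13.
Augment Res→J1→J2→Out: bottleneck 1, flow now 14.
Augment Res→J1→J3→Out: bottleneck 8, flow now 22.
Augment Res→J1→P2→Out: bottleneck 1, flow now 23.
No augmenting path remains; maximum flow = 23.
In the residual graph, reachable from Res: {Res}.
Min-cut edges: Res→J6 (9), Res→TankB (4), Res→J1 (10); capacity 9 + 4 + 10 = 23.
This cut is saturated, so no flow can exceed 23.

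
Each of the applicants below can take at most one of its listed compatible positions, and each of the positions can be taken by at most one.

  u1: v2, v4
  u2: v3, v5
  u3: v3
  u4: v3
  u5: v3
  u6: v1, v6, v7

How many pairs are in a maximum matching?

Unit-capacity flow: source→left, listed edges, right→sink; max matching = max flow.
Augmenting path u1→v2 (+1); matched 1.
Augmenting path u2→v3 (+1); matched 2.
Augmenting path u6→v1 (+1); matched 3.
Augmenting path u3→v3→u2→v5 (+1); matched 4.
No augmenting path remains; maximum matching = 4.
König certificate: {u1, u2, u6, v3} is a vertex cover of size 4 (every listed pair touches it), so no matching can be larger.

4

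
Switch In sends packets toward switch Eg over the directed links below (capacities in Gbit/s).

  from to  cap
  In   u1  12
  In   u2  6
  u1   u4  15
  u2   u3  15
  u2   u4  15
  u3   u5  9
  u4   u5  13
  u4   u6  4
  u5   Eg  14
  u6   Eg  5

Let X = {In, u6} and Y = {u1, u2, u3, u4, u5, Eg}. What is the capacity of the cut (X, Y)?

Edges leaving {In, u6}: In→u1 (12), In→u2 (6), u6→Eg (5).
Cut capacity = 12 + 6 + 5 = 23.

23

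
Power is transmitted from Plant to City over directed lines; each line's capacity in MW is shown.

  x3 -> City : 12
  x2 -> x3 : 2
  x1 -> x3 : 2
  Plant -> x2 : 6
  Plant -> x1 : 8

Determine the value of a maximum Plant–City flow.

4

Augment Plant→x1→x3→City: bottleneck 2, flow now 2.
Augment Plant→x2→x3→City: bottleneck 2, flow now 4.
No augmenting path remains; maximum flow = 4.
In the residual graph, reachable from Plant: {Plant, x1, x2}.
Min-cut edges: x1→x3 (2), x2→x3 (2); capacity 2 + 2 = 4.
This cut is saturated, so no flow can exceed 4.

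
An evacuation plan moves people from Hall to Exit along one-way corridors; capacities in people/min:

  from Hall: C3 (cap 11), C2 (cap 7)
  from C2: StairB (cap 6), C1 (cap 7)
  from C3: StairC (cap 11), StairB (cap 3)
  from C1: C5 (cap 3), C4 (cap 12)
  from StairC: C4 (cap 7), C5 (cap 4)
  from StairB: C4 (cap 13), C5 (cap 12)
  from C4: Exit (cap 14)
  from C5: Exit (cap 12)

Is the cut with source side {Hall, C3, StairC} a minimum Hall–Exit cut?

No — its capacity is 21, but the minimum cut has capacity 18.

Given cut capacity: 7 + 3 + 7 + 4 = 21.
Augment Hall→C2→C1→C4→Exit: bottleneck 7, flow now 7.
Augment Hall→C3→StairC→C4→Exit: bottleneck 7, flow now 14.
Augment Hall→C3→StairC→C5→Exit: bottleneck 4, flow now 18.
No augmenting path remains; maximum flow = 18.
In the residual graph, reachable from Hall: {Hall}.
Min-cut edges: Hall→C2 (7), Hall→C3 (11); capacity 7 + 11 = 18.
Cut capacity 21 exceeds the max flow 18, so it is not minimum.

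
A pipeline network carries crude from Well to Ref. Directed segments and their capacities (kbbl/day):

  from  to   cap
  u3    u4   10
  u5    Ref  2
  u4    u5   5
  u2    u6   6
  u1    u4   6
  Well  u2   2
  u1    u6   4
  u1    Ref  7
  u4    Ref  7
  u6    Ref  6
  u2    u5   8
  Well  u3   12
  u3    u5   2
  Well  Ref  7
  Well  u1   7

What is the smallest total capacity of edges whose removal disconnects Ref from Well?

25

Augment Well→Ref: bottleneck 7, flow now 7.
Augment Well→u1→Ref: bottleneck 7, flow now 14.
Augment Well→u2→u5→Ref: bottleneck 2, flow now 16.
Augment Well→u3→u4→Ref: bottleneck 7, flow now 23.
Augment Well→u3→u5→u2→u6→Ref: bottleneck 2, flow now 25. (uses reverse residual edge)
No augmenting path remains; maximum flow = 25.
By max-flow min-cut, the minimum cut capacity equals the max flow.
In the residual graph, reachable from Well: {Well, u3, u4, u5}.
Min-cut edges: Well→u1 (7), Well→u2 (2), Well→Ref (7), u4→Ref (7), u5→Ref (2); capacity 7 + 2 + 7 + 7 + 2 = 25.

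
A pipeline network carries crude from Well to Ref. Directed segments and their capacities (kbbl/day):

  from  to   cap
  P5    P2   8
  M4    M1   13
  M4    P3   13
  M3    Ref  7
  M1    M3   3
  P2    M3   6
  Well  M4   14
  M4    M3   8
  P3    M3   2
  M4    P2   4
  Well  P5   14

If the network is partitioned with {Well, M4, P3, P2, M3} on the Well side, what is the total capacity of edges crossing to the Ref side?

Edges leaving {Well, M4, P3, P2, M3}: Well→P5 (14), M4→M1 (13), M3→Ref (7).
Cut capacity = 14 + 13 + 7 = 34.

34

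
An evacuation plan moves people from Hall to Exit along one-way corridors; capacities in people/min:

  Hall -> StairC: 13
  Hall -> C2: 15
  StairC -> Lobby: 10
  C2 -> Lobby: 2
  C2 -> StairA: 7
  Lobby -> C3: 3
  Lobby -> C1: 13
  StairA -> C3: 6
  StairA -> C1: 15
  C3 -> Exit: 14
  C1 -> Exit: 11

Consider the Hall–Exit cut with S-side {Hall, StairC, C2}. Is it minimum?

Given cut capacity: 10 + 2 + 7 = 19.
Augment Hall→StairC→Lobby→C3→Exit: bottleneck 3, flow now 3.
Augment Hall→StairC→Lobby→C1→Exit: bottleneck 7, flow now 10.
Augment Hall→C2→Lobby→C1→Exit: bottleneck 2, flow now 12.
Augment Hall→C2→StairA→C3→Exit: bottleneck 6, flow now 18.
Augment Hall→C2→StairA→C1→Exit: bottleneck 1, flow now 19.
No augmenting path remains; maximum flow = 19.
Cut capacity 19 equals the max flow, so it is a minimum cut.

Yes — it is a minimum cut (capacity 19).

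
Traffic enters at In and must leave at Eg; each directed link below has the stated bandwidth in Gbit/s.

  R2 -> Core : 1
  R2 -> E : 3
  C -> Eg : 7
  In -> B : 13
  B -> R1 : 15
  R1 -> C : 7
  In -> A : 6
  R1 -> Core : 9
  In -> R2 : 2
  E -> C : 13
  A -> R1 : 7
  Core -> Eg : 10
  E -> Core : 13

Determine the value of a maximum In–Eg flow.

Augment In→R2→Core→Eg: bottleneck 1, flow now 1.
Augment In→R2→E→C→Eg: bottleneck 1, flow now 2.
Augment In→B→R1→C→Eg: bottleneck 6, flow now 8.
Augment In→B→R1→Core→Eg: bottleneck 7, flow now 15.
Augment In→A→R1→Core→Eg: bottleneck 2, flow now 17.
No augmenting path remains; maximum flow = 17.
In the residual graph, reachable from In: {In, R2, B, A, R1, E, C, Core}.
Min-cut edges: C→Eg (7), Core→Eg (10); capacity 7 + 10 = 17.
This cut is saturated, so no flow can exceed 17.

17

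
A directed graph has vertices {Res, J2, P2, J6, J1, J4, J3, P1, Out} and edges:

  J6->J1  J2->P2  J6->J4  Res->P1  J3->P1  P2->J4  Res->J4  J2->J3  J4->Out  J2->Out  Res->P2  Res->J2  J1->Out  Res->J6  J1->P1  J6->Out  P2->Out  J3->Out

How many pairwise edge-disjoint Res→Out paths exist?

Assign every edge capacity 1; by Menger, the answer equals the max flow.
Path Res→J2→Out (+1); total 1.
Path Res→P2→Out (+1); total 2.
Path Res→J6→Out (+1); total 3.
Path Res→J4→Out (+1); total 4.
No residual Res→Out path; max flow = 4.
Certifying cut of size 4: {Res→J2, Res→J4, Res→J6, Res→P2}.

4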